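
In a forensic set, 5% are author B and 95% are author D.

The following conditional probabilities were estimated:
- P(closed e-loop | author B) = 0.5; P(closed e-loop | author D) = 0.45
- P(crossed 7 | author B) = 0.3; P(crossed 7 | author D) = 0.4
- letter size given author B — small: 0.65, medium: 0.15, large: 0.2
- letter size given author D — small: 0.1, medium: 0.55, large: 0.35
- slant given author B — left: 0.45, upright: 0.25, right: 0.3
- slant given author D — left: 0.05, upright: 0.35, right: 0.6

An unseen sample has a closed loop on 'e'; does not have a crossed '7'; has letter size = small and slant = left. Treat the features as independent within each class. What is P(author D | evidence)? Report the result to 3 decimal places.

0.200

author B: 0.05 × 0.5 × (1−0.3) × 0.65 × 0.45 = 0.00511875
author D: 0.95 × 0.45 × (1−0.4) × 0.1 × 0.05 = 0.0012825
P(author D | x) = 0.0012825 / 0.00640125 ≈ 0.200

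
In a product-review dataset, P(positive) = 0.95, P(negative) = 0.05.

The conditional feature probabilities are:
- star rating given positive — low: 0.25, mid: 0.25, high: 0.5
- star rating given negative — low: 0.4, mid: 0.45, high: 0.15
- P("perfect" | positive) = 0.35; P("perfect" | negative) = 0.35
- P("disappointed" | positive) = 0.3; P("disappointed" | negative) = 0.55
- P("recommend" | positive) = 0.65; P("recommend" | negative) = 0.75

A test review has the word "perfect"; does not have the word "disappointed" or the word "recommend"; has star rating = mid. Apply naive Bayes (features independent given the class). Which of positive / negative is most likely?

positive

positive: 0.95 × 0.25 × 0.35 × (1−0.3) × (1−0.65) = 0.020365625
negative: 0.05 × 0.45 × 0.35 × (1−0.55) × (1−0.75) = 0.0008859375
Highest score → positive.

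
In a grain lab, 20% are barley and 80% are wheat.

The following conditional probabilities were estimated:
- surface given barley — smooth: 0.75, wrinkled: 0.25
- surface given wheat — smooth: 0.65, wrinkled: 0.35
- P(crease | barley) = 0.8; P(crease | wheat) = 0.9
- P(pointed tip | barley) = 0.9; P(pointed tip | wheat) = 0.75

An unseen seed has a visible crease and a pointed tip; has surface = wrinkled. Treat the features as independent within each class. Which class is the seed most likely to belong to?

barley: 0.2 × 0.25 × 0.8 × 0.9 = 0.036
wheat: 0.8 × 0.35 × 0.9 × 0.75 = 0.189
Highest score → wheat.

wheat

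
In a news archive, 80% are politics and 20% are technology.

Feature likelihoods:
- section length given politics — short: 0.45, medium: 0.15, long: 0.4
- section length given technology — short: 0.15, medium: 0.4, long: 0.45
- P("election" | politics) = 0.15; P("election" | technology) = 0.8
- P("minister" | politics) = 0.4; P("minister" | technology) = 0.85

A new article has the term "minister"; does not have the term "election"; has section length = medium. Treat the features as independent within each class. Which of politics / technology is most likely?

politics: 0.8 × 0.15 × (1−0.15) × 0.4 = 0.0408
technology: 0.2 × 0.4 × (1−0.8) × 0.85 = 0.0136
Highest score → politics.

politics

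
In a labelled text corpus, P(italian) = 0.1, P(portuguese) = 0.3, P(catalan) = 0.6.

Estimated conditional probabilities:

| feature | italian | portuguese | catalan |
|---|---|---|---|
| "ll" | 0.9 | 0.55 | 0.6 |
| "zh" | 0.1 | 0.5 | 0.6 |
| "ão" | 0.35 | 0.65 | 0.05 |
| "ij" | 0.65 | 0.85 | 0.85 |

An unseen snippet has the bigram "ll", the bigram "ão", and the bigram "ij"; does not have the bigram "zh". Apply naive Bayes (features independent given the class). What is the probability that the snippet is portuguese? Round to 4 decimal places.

italian: 0.1 × 0.9 × (1−0.1) × 0.35 × 0.65 = 0.0184275
portuguese: 0.3 × 0.55 × (1−0.5) × 0.65 × 0.85 = 0.04558125
catalan: 0.6 × 0.6 × (1−0.6) × 0.05 × 0.85 = 0.00612
P(portuguese | x) = 0.04558125 / 0.07012875 ≈ 0.6500

0.6500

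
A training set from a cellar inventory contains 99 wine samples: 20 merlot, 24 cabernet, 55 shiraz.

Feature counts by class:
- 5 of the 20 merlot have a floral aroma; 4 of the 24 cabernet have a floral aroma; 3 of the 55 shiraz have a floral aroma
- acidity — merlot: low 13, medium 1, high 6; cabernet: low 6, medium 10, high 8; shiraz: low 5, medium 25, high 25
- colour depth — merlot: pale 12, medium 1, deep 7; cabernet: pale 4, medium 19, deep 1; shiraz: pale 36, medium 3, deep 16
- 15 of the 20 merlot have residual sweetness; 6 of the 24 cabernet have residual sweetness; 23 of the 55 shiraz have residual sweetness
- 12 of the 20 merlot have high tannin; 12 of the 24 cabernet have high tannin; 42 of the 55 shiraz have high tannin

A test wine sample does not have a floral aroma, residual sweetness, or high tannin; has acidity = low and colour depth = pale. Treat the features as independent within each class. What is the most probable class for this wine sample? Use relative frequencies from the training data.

merlot

merlot: (20/99) × (15/20) × (13/20) × (12/20) × (5/20) × (8/20) ≈ 0.00590909
cabernet: (24/99) × (20/24) × (6/24) × (4/24) × (18/24) × (12/24) ≈ 0.00315657
shiraz: (55/99) × (52/55) × (5/55) × (36/55) × (32/55) × (13/55) ≈ 0.00429817
Highest score → merlot.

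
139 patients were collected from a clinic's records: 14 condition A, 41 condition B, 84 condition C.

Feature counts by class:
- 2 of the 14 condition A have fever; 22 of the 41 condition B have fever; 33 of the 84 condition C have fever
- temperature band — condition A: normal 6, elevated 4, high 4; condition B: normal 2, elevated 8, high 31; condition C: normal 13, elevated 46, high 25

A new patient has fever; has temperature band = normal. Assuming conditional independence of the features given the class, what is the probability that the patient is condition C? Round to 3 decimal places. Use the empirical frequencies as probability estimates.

0.726

condition A: (14/139) × (2/14) × (6/14) ≈ 0.0061665
condition B: (41/139) × (22/41) × (2/41) ≈ 0.00772065
condition C: (84/139) × (33/84) × (13/84) ≈ 0.036742
P(condition C | x) = 0.036742 / 0.05062915 ≈ 0.726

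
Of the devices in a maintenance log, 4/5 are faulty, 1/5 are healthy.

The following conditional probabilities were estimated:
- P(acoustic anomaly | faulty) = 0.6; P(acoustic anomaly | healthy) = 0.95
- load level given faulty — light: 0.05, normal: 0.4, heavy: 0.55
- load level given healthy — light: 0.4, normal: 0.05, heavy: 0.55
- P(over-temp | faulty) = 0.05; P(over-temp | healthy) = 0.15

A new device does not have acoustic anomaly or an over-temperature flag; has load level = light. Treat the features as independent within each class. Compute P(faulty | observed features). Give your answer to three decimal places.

faulty: 0.8 × (1−0.6) × 0.05 × (1−0.05) = 0.0152
healthy: 0.2 × (1−0.95) × 0.4 × (1−0.15) = 0.0034
P(faulty | x) = 0.0152 / 0.0186 ≈ 0.817

0.817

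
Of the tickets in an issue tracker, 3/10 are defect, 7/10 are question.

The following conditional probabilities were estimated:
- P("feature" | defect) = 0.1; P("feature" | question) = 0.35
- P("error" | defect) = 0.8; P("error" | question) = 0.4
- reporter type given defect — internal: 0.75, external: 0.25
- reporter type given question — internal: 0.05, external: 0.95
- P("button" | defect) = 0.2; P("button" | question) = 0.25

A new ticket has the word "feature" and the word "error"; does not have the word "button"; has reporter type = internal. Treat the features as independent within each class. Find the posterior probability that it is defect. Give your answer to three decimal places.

0.797

defect: 0.3 × 0.1 × 0.8 × 0.75 × (1−0.2) = 0.0144
question: 0.7 × 0.35 × 0.4 × 0.05 × (1−0.25) = 0.003675
P(defect | x) = 0.0144 / 0.018075 ≈ 0.797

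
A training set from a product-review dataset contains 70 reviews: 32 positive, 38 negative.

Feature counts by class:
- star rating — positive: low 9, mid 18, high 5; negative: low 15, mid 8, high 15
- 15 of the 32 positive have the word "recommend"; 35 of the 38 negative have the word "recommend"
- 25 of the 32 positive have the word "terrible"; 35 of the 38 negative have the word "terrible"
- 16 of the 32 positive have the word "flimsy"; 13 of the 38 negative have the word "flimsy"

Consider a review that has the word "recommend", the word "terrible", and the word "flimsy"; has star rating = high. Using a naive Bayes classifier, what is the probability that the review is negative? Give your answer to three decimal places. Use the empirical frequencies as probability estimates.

0.826

positive: (32/70) × (5/32) × (15/32) × (25/32) × (16/32) ≈ 0.013079
negative: (38/70) × (15/38) × (35/38) × (35/38) × (13/38) ≈ 0.0621902
P(negative | x) = 0.0621902 / 0.0752692 ≈ 0.826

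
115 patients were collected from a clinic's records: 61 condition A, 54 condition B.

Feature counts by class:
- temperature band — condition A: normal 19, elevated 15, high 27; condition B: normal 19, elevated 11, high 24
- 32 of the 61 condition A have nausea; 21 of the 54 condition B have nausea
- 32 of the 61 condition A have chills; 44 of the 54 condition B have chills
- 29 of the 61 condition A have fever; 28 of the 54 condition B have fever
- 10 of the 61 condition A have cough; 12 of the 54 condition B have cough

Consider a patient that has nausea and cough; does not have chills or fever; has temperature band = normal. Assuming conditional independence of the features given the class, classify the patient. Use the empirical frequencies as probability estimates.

condition A

condition A: (61/115) × (19/61) × (32/61) × (29/61) × (32/61) × (10/61) ≈ 0.00354352
condition B: (54/115) × (19/54) × (21/54) × (10/54) × (26/54) × (12/54) ≈ 0.00127308
Highest score → condition A.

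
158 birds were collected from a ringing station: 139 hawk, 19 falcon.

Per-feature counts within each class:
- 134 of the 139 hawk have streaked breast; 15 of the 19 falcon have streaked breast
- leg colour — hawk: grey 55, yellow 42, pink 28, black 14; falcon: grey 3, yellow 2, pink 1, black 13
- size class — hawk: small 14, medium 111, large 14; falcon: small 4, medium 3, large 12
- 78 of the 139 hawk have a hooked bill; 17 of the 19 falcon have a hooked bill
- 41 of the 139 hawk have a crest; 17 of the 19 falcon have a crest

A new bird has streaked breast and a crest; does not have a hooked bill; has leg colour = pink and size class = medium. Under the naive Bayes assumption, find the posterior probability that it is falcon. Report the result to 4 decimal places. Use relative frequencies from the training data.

hawk: (139/158) × (134/139) × (28/139) × (111/139) × (61/139) × (41/139) ≈ 0.0176597
falcon: (19/158) × (15/19) × (1/19) × (3/19) × (2/19) × (17/19) ≈ 0.0000743053
P(falcon | x) = 0.0000743053 / 0.0177340053 ≈ 0.0042

0.0042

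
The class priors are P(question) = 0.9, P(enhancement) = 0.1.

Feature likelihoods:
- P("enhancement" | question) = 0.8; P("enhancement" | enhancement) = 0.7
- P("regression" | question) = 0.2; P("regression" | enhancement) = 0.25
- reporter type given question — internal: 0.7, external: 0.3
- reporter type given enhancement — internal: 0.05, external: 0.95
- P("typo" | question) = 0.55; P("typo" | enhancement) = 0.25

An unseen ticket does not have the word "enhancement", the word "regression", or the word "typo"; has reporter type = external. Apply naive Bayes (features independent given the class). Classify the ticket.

question

question: 0.9 × (1−0.8) × (1−0.2) × 0.3 × (1−0.55) = 0.01944
enhancement: 0.1 × (1−0.7) × (1−0.25) × 0.95 × (1−0.25) = 0.01603125
Highest score → question.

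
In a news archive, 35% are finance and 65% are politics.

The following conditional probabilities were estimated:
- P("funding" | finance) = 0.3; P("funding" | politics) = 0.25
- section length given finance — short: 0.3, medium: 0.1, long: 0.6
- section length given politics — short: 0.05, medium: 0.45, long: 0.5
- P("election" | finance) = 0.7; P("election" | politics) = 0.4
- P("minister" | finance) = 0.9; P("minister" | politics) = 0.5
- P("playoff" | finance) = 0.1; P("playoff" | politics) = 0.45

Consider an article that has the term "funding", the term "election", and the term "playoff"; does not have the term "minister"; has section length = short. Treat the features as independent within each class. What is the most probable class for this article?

politics

finance: 0.35 × 0.3 × 0.3 × 0.7 × (1−0.9) × 0.1 = 0.0002205
politics: 0.65 × 0.25 × 0.05 × 0.4 × (1−0.5) × 0.45 = 0.00073125
Highest score → politics.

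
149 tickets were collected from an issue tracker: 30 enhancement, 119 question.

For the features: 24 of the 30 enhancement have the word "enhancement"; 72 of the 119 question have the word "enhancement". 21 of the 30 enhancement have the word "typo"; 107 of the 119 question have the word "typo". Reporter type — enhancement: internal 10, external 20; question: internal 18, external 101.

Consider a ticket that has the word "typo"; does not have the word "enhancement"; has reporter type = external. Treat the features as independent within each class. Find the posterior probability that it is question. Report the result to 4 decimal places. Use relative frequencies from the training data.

0.9276

enhancement: (30/149) × (6/30) × (21/30) × (20/30) ≈ 0.0187919
question: (119/149) × (47/119) × (107/119) × (101/119) ≈ 0.240726
P(question | x) = 0.240726 / 0.2595179 ≈ 0.9276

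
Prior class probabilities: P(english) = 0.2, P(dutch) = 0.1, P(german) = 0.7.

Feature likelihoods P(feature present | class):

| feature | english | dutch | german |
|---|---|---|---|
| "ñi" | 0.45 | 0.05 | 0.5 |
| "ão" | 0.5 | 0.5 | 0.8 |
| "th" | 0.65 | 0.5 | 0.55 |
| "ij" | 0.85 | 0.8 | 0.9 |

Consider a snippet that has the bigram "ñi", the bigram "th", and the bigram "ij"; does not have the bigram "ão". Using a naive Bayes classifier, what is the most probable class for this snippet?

english: 0.2 × 0.45 × (1−0.5) × 0.65 × 0.85 = 0.0248625
dutch: 0.1 × 0.05 × (1−0.5) × 0.5 × 0.8 = 0.001
german: 0.7 × 0.5 × (1−0.8) × 0.55 × 0.9 = 0.03465
Highest score → german.

german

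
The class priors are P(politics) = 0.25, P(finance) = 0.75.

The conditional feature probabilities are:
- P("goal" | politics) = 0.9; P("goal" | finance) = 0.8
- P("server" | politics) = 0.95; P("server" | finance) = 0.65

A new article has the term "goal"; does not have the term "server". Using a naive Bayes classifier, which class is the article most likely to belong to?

finance

politics: 0.25 × 0.9 × (1−0.95) = 0.01125
finance: 0.75 × 0.8 × (1−0.65) = 0.21
Highest score → finance.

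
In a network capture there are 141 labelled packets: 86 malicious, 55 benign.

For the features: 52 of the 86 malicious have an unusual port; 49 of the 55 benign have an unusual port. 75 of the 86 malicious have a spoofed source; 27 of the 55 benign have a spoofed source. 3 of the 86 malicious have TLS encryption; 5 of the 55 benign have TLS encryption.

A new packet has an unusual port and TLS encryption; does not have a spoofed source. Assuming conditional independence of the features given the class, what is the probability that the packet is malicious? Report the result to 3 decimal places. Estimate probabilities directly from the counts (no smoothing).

0.093

malicious: (86/141) × (52/86) × (11/86) × (3/86) ≈ 0.00164551
benign: (55/141) × (49/55) × (28/55) × (5/55) ≈ 0.0160835
P(malicious | x) = 0.00164551 / 0.01772901 ≈ 0.093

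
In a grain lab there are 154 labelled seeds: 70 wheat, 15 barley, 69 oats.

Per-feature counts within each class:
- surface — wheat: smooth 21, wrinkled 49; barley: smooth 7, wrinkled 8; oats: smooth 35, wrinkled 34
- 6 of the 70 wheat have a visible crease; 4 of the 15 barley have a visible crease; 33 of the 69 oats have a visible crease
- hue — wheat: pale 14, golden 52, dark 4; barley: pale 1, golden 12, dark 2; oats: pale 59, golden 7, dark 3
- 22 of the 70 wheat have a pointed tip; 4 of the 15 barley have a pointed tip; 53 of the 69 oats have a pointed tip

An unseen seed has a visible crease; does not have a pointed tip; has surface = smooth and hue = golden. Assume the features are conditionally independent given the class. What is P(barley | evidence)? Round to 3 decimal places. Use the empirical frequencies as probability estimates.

0.455

wheat: (70/154) × (21/70) × (6/70) × (52/70) × (48/70) ≈ 0.00595388
barley: (15/154) × (7/15) × (4/15) × (12/15) × (11/15) ≈ 0.00711111
oats: (69/154) × (35/69) × (33/69) × (7/69) × (16/69) ≈ 0.00255701
P(barley | x) = 0.00711111 / 0.015622 ≈ 0.455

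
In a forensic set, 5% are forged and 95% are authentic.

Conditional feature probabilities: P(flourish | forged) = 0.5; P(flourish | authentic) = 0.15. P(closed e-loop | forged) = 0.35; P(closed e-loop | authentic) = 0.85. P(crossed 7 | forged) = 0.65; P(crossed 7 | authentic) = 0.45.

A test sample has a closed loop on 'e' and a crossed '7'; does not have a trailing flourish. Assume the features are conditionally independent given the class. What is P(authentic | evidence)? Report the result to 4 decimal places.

forged: 0.05 × (1−0.5) × 0.35 × 0.65 = 0.0056875
authentic: 0.95 × (1−0.15) × 0.85 × 0.45 = 0.30886875
P(authentic | x) = 0.30886875 / 0.31455625 ≈ 0.9819

0.9819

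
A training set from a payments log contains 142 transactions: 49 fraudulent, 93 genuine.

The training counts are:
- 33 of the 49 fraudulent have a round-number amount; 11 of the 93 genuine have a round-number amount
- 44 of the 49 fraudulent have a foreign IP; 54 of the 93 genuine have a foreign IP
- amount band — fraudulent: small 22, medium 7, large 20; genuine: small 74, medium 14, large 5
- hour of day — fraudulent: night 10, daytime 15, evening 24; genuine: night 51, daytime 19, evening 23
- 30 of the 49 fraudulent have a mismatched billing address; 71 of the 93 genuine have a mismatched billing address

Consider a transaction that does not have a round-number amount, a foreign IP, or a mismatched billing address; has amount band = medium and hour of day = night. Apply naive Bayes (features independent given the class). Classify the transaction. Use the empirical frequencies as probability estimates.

genuine

fraudulent: (49/142) × (16/49) × (5/49) × (7/49) × (10/49) × (19/49) ≈ 0.000129978
genuine: (93/142) × (82/93) × (39/93) × (14/93) × (51/93) × (22/93) ≈ 0.00472911
Highest score → genuine.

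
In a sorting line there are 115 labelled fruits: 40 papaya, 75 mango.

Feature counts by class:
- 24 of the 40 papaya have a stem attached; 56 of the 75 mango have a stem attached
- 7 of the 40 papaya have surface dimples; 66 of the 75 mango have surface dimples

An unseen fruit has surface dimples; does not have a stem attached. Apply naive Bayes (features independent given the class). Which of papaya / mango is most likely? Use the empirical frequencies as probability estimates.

mango

papaya: (40/115) × (16/40) × (7/40) ≈ 0.0243478
mango: (75/115) × (19/75) × (66/75) ≈ 0.145391
Highest score → mango.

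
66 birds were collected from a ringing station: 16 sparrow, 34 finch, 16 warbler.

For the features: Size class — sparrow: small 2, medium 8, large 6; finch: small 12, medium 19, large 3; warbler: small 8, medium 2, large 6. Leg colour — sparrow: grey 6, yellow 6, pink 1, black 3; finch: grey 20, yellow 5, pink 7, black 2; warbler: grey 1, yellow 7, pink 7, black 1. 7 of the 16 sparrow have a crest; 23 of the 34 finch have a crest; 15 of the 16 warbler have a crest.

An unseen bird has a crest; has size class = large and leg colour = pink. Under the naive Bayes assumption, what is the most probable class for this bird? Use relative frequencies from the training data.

sparrow: (16/66) × (6/16) × (1/16) × (7/16) ≈ 0.0024858
finch: (34/66) × (3/34) × (7/34) × (23/34) ≈ 0.00633061
warbler: (16/66) × (6/16) × (7/16) × (15/16) ≈ 0.0372869
Highest score → warbler.

warbler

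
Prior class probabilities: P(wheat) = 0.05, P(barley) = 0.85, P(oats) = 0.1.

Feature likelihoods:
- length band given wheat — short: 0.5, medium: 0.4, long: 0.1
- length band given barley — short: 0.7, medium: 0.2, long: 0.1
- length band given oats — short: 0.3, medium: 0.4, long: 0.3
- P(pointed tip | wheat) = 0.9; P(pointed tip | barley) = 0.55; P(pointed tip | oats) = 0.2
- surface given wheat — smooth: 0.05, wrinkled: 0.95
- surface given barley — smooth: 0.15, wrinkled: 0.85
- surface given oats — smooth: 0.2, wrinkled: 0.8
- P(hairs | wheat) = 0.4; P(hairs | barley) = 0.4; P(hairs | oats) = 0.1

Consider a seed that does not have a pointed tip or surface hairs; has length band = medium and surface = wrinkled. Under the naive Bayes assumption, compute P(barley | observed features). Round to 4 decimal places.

wheat: 0.05 × 0.4 × (1−0.9) × 0.95 × (1−0.4) = 0.00114
barley: 0.85 × 0.2 × (1−0.55) × 0.85 × (1−0.4) = 0.039015
oats: 0.1 × 0.4 × (1−0.2) × 0.8 × (1−0.1) = 0.02304
P(barley | x) = 0.039015 / 0.063195 ≈ 0.6174

0.6174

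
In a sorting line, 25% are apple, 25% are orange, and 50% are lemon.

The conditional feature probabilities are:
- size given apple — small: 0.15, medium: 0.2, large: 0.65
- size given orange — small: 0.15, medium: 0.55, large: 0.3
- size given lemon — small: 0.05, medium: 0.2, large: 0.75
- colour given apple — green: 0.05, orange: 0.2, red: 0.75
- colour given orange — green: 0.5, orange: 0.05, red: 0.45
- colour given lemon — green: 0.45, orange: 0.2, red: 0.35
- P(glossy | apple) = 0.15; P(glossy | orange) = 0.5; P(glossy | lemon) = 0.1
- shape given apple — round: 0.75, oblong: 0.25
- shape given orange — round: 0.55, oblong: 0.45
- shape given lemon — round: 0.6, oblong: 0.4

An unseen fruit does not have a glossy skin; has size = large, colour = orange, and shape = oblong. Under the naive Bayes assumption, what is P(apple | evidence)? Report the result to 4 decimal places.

0.1987

apple: 0.25 × 0.65 × 0.2 × (1−0.15) × 0.25 = 0.00690625
orange: 0.25 × 0.3 × 0.05 × (1−0.5) × 0.45 = 0.00084375
lemon: 0.5 × 0.75 × 0.2 × (1−0.1) × 0.4 = 0.027
P(apple | x) = 0.00690625 / 0.03475 ≈ 0.1987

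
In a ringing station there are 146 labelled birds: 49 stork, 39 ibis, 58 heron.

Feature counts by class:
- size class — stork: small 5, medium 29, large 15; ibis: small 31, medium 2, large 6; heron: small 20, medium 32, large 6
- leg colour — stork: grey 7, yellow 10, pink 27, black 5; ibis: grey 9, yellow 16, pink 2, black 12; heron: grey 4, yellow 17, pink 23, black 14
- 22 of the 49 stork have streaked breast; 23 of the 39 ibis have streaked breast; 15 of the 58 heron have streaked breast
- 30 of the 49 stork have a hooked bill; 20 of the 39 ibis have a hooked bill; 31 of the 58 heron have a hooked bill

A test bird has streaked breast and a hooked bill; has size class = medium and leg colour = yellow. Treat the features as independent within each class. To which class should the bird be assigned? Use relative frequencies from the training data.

stork: (49/146) × (29/49) × (10/49) × (22/49) × (30/49) ≈ 0.011143
ibis: (39/146) × (2/39) × (16/39) × (23/39) × (20/39) ≈ 0.00169966
heron: (58/146) × (32/58) × (17/58) × (15/58) × (31/58) ≈ 0.00888004
Highest score → stork.

stork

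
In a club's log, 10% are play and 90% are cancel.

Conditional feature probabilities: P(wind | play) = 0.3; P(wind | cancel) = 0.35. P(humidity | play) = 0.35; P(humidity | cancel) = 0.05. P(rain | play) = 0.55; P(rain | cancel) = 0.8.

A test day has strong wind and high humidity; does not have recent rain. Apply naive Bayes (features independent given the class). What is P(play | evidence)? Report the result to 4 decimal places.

0.6000

play: 0.1 × 0.3 × 0.35 × (1−0.55) = 0.004725
cancel: 0.9 × 0.35 × 0.05 × (1−0.8) = 0.00315
P(play | x) = 0.004725 / 0.007875 ≈ 0.6000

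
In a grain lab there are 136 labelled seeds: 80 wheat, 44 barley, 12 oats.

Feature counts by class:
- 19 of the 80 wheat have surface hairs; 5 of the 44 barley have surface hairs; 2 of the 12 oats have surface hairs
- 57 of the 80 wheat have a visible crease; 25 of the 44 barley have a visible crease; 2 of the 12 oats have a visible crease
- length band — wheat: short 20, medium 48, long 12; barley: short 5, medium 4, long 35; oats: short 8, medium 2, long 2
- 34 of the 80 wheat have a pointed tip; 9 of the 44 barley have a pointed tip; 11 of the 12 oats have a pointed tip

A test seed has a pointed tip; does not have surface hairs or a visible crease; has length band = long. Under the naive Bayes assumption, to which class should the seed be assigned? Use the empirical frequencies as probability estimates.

wheat: (80/136) × (61/80) × (23/80) × (12/80) × (34/80) = 0.008220703125
barley: (44/136) × (39/44) × (19/44) × (35/44) × (9/44) ≈ 0.020148
oats: (12/136) × (10/12) × (10/12) × (2/12) × (11/12) ≈ 0.00936138
Highest score → barley.

barley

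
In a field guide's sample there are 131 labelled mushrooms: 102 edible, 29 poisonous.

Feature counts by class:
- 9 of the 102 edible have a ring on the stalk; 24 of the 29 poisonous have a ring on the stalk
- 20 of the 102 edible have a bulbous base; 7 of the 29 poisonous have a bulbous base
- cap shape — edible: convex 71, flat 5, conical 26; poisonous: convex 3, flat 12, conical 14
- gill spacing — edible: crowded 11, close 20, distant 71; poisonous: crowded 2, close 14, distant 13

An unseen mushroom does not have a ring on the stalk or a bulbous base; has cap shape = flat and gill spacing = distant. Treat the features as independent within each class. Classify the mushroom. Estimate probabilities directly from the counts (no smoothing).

edible: (102/131) × (93/102) × (82/102) × (5/102) × (71/102) ≈ 0.0194739
poisonous: (29/131) × (5/29) × (22/29) × (12/29) × (13/29) ≈ 0.00537096
Highest score → edible.

edible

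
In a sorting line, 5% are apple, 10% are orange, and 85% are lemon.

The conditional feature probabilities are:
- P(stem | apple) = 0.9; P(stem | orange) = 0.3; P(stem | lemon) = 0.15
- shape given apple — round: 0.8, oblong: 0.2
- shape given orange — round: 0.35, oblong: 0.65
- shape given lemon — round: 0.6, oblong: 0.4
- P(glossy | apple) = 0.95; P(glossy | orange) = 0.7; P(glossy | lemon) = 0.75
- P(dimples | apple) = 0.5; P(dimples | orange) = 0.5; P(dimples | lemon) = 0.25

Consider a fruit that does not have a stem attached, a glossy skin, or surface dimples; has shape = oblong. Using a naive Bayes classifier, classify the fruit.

lemon

apple: 0.05 × (1−0.9) × 0.2 × (1−0.95) × (1−0.5) = 0.000025
orange: 0.1 × (1−0.3) × 0.65 × (1−0.7) × (1−0.5) = 0.006825
lemon: 0.85 × (1−0.15) × 0.4 × (1−0.75) × (1−0.25) = 0.0541875
Highest score → lemon.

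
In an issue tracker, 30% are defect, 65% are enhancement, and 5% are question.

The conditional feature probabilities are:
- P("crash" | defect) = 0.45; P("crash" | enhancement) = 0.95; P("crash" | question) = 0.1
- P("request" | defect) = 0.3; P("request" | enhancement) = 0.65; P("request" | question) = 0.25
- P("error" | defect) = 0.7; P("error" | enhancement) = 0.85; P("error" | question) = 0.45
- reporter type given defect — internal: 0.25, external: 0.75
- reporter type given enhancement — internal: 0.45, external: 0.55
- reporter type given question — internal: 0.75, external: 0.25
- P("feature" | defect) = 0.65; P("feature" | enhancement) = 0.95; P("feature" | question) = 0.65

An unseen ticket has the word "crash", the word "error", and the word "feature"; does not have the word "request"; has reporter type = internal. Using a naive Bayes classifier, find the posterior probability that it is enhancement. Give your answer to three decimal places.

defect: 0.3 × 0.45 × (1−0.3) × 0.7 × 0.25 × 0.65 = 0.010749375
enhancement: 0.65 × 0.95 × (1−0.65) × 0.85 × 0.45 × 0.95 = 0.078534421875
question: 0.05 × 0.1 × (1−0.25) × 0.45 × 0.75 × 0.65 = 0.00082265625
P(enhancement | x) = 0.078534421875 / 0.090106453125 ≈ 0.872

0.872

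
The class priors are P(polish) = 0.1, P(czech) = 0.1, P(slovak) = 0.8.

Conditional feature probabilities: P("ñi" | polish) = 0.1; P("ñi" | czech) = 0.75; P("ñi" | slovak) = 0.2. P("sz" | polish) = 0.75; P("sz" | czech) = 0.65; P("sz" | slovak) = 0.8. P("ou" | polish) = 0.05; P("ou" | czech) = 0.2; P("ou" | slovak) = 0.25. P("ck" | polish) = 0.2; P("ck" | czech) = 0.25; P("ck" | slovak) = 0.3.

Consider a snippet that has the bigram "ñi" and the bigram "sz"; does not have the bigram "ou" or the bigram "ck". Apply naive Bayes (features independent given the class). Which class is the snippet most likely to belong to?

polish: 0.1 × 0.1 × 0.75 × (1−0.05) × (1−0.2) = 0.0057
czech: 0.1 × 0.75 × 0.65 × (1−0.2) × (1−0.25) = 0.02925
slovak: 0.8 × 0.2 × 0.8 × (1−0.25) × (1−0.3) = 0.0672
Highest score → slovak.

slovak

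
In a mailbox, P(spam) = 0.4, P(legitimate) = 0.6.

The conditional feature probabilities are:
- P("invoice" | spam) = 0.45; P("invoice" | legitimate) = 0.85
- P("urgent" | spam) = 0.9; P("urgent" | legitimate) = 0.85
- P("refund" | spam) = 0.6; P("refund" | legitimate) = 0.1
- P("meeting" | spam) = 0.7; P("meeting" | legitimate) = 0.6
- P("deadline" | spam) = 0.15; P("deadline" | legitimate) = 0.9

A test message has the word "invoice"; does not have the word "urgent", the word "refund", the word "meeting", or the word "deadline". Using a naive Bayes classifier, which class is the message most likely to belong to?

legitimate

spam: 0.4 × 0.45 × (1−0.9) × (1−0.6) × (1−0.7) × (1−0.15) = 0.001836
legitimate: 0.6 × 0.85 × (1−0.85) × (1−0.1) × (1−0.6) × (1−0.9) = 0.002754
Highest score → legitimate.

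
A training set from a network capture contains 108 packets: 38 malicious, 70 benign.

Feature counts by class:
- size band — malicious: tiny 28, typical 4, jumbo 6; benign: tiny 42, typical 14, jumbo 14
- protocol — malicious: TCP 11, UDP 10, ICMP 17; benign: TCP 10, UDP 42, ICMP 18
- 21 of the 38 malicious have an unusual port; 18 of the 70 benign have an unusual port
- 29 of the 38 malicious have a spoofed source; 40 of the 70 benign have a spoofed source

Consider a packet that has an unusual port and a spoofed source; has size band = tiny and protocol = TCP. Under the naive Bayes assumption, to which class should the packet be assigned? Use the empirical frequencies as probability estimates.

malicious

malicious: (38/108) × (28/38) × (11/38) × (21/38) × (29/38) ≈ 0.0316514
benign: (70/108) × (42/70) × (10/70) × (18/70) × (40/70) ≈ 0.00816327
Highest score → malicious.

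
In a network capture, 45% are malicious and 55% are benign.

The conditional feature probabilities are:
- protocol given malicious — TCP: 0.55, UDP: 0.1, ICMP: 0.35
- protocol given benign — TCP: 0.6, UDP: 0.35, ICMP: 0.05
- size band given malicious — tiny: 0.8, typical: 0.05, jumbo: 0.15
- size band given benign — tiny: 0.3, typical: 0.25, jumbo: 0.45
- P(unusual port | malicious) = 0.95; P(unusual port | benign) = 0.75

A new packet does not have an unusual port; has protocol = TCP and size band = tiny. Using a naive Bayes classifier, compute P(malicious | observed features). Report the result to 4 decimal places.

0.2857

malicious: 0.45 × 0.55 × 0.8 × (1−0.95) = 0.0099
benign: 0.55 × 0.6 × 0.3 × (1−0.75) = 0.02475
P(malicious | x) = 0.0099 / 0.03465 ≈ 0.2857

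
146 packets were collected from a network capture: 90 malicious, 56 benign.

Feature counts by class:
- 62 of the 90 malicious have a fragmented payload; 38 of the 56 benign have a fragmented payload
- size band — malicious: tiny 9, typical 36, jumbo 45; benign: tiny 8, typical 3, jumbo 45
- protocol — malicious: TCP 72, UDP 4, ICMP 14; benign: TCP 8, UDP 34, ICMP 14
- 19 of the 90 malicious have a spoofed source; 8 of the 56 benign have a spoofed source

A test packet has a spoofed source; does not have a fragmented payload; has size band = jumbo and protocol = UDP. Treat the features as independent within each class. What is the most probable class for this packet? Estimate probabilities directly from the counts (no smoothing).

malicious: (90/146) × (28/90) × (45/90) × (4/90) × (19/90) ≈ 0.000899712
benign: (56/146) × (18/56) × (45/56) × (34/56) × (8/56) ≈ 0.00859285
Highest score → benign.

benign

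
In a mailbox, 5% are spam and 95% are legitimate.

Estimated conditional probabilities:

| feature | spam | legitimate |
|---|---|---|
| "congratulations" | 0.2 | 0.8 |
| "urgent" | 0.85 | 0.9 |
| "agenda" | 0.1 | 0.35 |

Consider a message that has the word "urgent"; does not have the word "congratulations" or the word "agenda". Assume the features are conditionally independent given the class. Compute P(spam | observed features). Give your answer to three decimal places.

spam: 0.05 × (1−0.2) × 0.85 × (1−0.1) = 0.0306
legitimate: 0.95 × (1−0.8) × 0.9 × (1−0.35) = 0.11115
P(spam | x) = 0.0306 / 0.14175 ≈ 0.216

0.216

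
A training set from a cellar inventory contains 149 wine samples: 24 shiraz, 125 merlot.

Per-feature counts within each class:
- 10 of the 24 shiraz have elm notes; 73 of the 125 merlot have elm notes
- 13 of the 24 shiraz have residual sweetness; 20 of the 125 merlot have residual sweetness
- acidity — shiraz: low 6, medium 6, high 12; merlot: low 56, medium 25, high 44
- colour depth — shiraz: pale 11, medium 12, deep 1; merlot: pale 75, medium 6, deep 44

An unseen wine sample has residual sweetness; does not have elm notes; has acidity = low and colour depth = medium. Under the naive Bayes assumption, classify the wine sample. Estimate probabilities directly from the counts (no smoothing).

shiraz

shiraz: (24/149) × (14/24) × (13/24) × (6/24) × (12/24) ≈ 0.00636186
merlot: (125/149) × (52/125) × (20/125) × (56/125) × (6/125) ≈ 0.00120076
Highest score → shiraz.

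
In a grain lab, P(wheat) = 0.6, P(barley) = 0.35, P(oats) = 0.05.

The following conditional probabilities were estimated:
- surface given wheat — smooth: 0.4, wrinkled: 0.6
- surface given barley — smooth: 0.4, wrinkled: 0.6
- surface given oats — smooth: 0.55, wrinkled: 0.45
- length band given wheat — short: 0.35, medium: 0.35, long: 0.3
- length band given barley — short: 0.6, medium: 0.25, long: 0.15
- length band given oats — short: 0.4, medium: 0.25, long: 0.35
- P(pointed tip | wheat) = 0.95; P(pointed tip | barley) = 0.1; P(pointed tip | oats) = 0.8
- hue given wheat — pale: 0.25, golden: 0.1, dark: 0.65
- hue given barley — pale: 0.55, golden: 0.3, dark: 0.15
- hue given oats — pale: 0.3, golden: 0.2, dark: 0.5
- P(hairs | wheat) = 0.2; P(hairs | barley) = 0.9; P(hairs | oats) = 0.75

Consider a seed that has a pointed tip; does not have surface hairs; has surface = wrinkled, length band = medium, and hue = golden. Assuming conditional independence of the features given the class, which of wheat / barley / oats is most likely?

wheat

wheat: 0.6 × 0.6 × 0.35 × 0.95 × 0.1 × (1−0.2) = 0.009576
barley: 0.35 × 0.6 × 0.25 × 0.1 × 0.3 × (1−0.9) = 0.0001575
oats: 0.05 × 0.45 × 0.25 × 0.8 × 0.2 × (1−0.75) = 0.000225
Highest score → wheat.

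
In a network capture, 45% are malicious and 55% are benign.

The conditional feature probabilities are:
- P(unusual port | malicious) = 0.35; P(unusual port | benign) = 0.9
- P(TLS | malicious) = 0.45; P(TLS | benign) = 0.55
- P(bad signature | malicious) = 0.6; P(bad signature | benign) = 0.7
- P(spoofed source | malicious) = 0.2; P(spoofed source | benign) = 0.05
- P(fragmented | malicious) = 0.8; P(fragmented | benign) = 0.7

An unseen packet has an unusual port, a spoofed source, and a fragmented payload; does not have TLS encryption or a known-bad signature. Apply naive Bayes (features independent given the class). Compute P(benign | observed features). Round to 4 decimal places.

malicious: 0.45 × 0.35 × (1−0.45) × (1−0.6) × 0.2 × 0.8 = 0.005544
benign: 0.55 × 0.9 × (1−0.55) × (1−0.7) × 0.05 × 0.7 = 0.002338875
P(benign | x) = 0.002338875 / 0.007882875 ≈ 0.2967

0.2967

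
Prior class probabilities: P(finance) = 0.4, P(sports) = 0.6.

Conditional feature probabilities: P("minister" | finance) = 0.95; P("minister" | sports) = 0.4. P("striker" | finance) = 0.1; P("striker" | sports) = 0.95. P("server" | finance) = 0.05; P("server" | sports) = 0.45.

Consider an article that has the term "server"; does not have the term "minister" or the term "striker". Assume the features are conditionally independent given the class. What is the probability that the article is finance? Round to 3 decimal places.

finance: 0.4 × (1−0.95) × (1−0.1) × 0.05 = 0.0009
sports: 0.6 × (1−0.4) × (1−0.95) × 0.45 = 0.0081
P(finance | x) = 0.0009 / 0.009 ≈ 0.100

0.100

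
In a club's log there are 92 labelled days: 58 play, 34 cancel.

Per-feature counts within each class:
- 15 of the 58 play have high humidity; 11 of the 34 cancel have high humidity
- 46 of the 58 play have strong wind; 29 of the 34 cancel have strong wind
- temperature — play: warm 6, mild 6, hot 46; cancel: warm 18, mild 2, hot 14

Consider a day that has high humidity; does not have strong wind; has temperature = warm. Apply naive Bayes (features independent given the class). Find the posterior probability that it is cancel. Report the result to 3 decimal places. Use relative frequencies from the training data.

0.727

play: (58/92) × (15/58) × (12/58) × (6/58) ≈ 0.00348963
cancel: (34/92) × (11/34) × (5/34) × (18/34) ≈ 0.00930871
P(cancel | x) = 0.00930871 / 0.01279834 ≈ 0.727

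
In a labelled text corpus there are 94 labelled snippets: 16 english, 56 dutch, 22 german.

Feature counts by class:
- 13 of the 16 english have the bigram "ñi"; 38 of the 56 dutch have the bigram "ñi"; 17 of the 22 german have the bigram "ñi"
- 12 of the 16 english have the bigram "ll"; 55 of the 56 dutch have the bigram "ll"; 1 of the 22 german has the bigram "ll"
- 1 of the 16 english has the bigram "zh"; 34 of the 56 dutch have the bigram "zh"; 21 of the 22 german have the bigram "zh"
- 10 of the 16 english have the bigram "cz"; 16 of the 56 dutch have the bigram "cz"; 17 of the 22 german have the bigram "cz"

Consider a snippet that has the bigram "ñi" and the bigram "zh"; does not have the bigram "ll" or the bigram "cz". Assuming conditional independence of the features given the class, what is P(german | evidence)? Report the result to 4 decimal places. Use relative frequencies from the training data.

0.9048

english: (16/94) × (13/16) × (4/16) × (1/16) × (6/16) ≈ 0.000810339
dutch: (56/94) × (38/56) × (1/56) × (34/56) × (40/56) ≈ 0.00313062
german: (22/94) × (17/22) × (21/22) × (21/22) × (5/22) ≈ 0.0374508
P(german | x) = 0.0374508 / 0.041391759 ≈ 0.9048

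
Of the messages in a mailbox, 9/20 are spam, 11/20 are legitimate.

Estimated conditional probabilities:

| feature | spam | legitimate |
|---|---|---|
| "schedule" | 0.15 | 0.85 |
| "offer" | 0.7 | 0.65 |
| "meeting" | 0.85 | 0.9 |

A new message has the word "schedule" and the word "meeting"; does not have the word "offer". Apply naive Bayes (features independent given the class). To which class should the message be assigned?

spam: 0.45 × 0.15 × (1−0.7) × 0.85 = 0.0172125
legitimate: 0.55 × 0.85 × (1−0.65) × 0.9 = 0.1472625
Highest score → legitimate.

legitimate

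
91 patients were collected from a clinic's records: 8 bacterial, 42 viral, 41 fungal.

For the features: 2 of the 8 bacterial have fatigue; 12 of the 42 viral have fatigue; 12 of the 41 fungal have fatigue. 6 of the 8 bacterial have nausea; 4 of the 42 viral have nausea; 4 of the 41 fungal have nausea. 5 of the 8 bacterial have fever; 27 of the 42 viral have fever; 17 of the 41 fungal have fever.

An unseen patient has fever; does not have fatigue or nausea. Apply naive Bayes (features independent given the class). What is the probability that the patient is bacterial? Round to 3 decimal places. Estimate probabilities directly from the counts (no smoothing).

0.032

bacterial: (8/91) × (6/8) × (2/8) × (5/8) ≈ 0.0103022
viral: (42/91) × (30/42) × (38/42) × (27/42) ≈ 0.191747
fungal: (41/91) × (29/41) × (37/41) × (17/41) ≈ 0.119245
P(bacterial | x) = 0.0103022 / 0.3212942 ≈ 0.032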